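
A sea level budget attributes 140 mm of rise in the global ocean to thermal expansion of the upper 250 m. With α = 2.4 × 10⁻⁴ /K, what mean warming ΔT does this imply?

ΔT = Δh/(αH) = 0.14 / (2.4×10⁻⁴ × 250) ≈ 2.333 °C

ΔT ≈ 2.3 °C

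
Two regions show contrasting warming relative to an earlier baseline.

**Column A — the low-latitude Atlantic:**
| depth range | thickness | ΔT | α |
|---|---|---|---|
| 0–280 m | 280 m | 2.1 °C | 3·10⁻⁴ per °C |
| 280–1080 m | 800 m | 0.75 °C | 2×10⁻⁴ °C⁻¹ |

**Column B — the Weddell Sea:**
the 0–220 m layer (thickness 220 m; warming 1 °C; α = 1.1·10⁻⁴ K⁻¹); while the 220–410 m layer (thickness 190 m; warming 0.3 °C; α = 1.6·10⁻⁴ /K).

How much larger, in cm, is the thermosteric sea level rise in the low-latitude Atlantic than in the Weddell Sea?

26 cm

A 0–280 m: 2.1 × 3×10⁻⁴ × 280 = 0.17640 m
A Layer 2: 800 × 2×10⁻⁴ × 0.75 = 0.12000 m
A total: 0.29640 m
B 0–220 m: 1.1×10⁻⁴ × 1 × 220 = 0.02420 m
B 0.3 × 190 × 1.6×10⁻⁴ = 0.00912 m
B total: 0.03332 m
Difference: 0.29640 − 0.03332 = 0.26308 m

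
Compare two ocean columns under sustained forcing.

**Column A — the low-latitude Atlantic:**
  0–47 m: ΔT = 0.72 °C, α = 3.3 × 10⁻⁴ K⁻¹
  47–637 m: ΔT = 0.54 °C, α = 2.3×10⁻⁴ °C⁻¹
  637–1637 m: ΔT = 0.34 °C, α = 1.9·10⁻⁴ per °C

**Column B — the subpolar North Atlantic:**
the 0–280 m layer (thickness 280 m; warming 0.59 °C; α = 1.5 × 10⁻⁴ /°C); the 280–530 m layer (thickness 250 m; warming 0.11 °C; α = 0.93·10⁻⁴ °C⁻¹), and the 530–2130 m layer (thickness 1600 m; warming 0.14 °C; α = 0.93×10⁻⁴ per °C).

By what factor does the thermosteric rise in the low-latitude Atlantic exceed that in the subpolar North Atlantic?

A Layer 1: 47 × 3.3×10⁻⁴ × 0.72 = 0.0111672 m
A Layer 2: 590 × 2.3×10⁻⁴ × 0.54 = 0.073278 m
A 637–1637 m: 0.34 × 1000 × 1.9×10⁻⁴ = 0.06460 m
A total: 0.1490452 m
B Layer 1: 1.5×10⁻⁴ × 0.59 × 280 = 0.02478 m
B 280–530 m: 0.11 × 0.93×10⁻⁴ × 250 = 0.0025575 m
B 0.93×10⁻⁴ × 1600 × 0.14 = 0.020832 m
B total: 0.0481695 m
Ratio: 0.1490452 / 0.0481695 ≈ 3.094

3.1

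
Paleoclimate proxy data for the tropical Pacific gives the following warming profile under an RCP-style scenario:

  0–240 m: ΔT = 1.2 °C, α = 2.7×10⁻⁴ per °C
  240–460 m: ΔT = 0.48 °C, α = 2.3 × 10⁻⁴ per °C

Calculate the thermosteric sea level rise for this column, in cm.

10.2 cm of thermosteric rise

0–240 m: 240 × 1.2 × 2.7×10⁻⁴ = 0.07776 m
220 × 0.48 × 2.3×10⁻⁴ = 0.024288 m
Δh = 0.07776 + 0.024288 = 0.102048 m ≈ 10.2 cm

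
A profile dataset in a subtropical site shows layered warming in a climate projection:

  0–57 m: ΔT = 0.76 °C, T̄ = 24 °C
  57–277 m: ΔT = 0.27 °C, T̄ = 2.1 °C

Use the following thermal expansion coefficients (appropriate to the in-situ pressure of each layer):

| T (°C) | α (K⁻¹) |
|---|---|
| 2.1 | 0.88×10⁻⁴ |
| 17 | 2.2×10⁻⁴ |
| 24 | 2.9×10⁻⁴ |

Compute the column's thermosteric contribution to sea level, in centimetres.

Δh ≈ 1.78 cm

Layer 1 at 24 °C → α = 2.9×10⁻⁴ K⁻¹
Layer 2 at 2.1 °C → α = 0.88×10⁻⁴ K⁻¹
0–57 m: 2.9×10⁻⁴ × 57 × 0.76 = 0.0125628 m
57–277 m: 220 × 0.27 × 0.88×10⁻⁴ = 0.0052272 m
Δh = 0.0125628 + 0.0052272 = 0.01779 m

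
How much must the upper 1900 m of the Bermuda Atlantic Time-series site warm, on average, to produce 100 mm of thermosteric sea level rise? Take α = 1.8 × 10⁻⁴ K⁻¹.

ΔT = Δh/(αH) = 0.1 / (1.8×10⁻⁴ × 1900) ≈ 0.2924 K

0.29 K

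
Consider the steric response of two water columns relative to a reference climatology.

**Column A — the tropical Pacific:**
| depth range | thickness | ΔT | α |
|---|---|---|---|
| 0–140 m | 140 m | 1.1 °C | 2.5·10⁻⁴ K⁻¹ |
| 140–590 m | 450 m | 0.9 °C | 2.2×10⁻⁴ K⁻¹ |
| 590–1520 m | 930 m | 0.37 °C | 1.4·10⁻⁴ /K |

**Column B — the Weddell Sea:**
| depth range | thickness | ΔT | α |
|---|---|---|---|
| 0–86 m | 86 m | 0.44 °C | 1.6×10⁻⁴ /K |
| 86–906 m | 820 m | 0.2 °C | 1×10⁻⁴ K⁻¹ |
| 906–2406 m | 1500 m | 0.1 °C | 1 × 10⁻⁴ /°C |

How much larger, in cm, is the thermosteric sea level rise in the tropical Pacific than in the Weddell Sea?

Δh_A − Δh_B ≈ 14 cm

A Layer 1: 140 × 2.5×10⁻⁴ × 1.1 = 0.03850 m
A 450 × 2.2×10⁻⁴ × 0.9 = 0.08910 m
A 1.4×10⁻⁴ × 930 × 0.37 = 0.048174 m
A total: 0.175774 m
B 86 × 0.44 × 1.6×10⁻⁴ = 0.0060544 m
B Layer 2: 820 × 0.2 × 1×10⁻⁴ = 0.01640 m
B 1×10⁻⁴ × 0.1 × 1500 = 0.01500 m
B total: 0.0374544 m
Difference: 0.175774 − 0.0374544 = 0.1383196 m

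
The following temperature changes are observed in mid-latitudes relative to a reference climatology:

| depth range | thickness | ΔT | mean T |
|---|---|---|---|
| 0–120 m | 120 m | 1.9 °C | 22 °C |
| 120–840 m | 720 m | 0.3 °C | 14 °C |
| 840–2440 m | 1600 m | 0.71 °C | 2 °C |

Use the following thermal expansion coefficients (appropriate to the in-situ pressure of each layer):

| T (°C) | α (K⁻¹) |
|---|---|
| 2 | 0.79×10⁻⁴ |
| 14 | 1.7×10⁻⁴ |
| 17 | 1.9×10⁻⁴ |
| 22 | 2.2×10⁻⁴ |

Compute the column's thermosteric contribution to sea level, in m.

Δh ≈ 0.177 m

Layer 1 at 22 °C → α = 2.2×10⁻⁴ K⁻¹
Layer 2 at 14 °C → α = 1.7×10⁻⁴ K⁻¹
Layer 3 at 2 °C → α = 0.79×10⁻⁴ K⁻¹
0–120 m: 120 × 1.9 × 2.2×10⁻⁴ = 0.05016 m
Layer 2: 1.7×10⁻⁴ × 0.3 × 720 = 0.03672 m
Layer 3: 1600 × 0.79×10⁻⁴ × 0.71 = 0.089744 m
Δh = 0.05016 + 0.03672 + 0.089744 = 0.176624 m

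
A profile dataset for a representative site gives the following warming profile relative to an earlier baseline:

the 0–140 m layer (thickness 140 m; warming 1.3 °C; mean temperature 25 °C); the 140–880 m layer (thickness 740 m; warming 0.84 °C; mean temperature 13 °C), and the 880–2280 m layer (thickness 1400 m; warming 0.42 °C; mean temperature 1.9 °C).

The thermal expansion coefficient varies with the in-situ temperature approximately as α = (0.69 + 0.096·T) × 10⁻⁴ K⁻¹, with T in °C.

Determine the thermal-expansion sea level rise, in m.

Δh = 0.228 m

Layer 1: α = (0.69 + 0.096×25)×10⁻⁴ = 3.09×10⁻⁴ K⁻¹
Layer 2: α = (0.69 + 0.096×13)×10⁻⁴ = 1.938×10⁻⁴ K⁻¹
Layer 3: α = (0.69 + 0.096×1.9)×10⁻⁴ = 0.8724×10⁻⁴ K⁻¹
140 × 3.09×10⁻⁴ × 1.3 = 0.056238 m
Layer 2: 740 × 1.938×10⁻⁴ × 0.84 = 0.12046608 m
0.8724×10⁻⁴ × 0.42 × 1400 = 0.05129712 m
Δh = 0.056238 + 0.12046608 + 0.05129712 = 0.2280012 m ≈ 0.228 m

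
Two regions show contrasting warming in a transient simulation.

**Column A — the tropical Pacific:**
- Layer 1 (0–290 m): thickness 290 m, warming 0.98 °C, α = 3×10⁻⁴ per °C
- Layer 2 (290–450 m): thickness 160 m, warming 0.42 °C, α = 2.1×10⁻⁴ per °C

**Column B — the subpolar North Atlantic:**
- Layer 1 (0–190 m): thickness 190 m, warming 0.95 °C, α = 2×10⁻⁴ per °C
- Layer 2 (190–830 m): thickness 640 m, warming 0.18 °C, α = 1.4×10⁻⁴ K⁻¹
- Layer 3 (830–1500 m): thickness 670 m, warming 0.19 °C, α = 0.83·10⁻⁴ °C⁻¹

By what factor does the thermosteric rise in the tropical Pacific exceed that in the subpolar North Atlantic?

A Layer 1: 0.98 × 290 × 3×10⁻⁴ = 0.08526 m
A Layer 2: 2.1×10⁻⁴ × 160 × 0.42 = 0.014112 m
A total: 0.099372 m
B 0–190 m: 190 × 0.95 × 2×10⁻⁴ = 0.03610 m
B 190–830 m: 640 × 1.4×10⁻⁴ × 0.18 = 0.016128 m
B 0.83×10⁻⁴ × 670 × 0.19 = 0.0105659 m
B total: 0.0627939 m
Ratio: 0.099372 / 0.0627939 ≈ 1.583

1.58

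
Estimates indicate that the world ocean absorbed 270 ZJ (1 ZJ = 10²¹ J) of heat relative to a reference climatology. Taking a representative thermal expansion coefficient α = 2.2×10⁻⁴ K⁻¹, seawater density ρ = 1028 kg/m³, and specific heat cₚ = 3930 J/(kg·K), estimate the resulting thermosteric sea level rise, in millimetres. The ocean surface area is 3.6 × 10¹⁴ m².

Per unit area: Q = 270×10²¹ / (3.6×10¹⁴) = 7.5×10⁸ J/m²
Δh = αQ/(ρcₚ) = 2.2×10⁻⁴ × 7.5×10⁸ / (1028 × 3930) ≈ 0.040841 m

Δh ≈ 41 mm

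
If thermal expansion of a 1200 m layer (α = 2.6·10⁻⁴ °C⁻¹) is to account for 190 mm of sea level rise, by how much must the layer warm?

ΔT = Δh/(αH) = 0.19 / (2.6×10⁻⁴ × 1200) ≈ 0.6090 °C

ΔT ≈ 0.61 °C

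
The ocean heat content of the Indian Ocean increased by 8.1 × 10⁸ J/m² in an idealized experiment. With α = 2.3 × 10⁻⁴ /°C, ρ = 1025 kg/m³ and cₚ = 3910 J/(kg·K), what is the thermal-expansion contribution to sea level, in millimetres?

Δh ≈ 46.5 mm

Δh = αQ/(ρcₚ) = 2.3×10⁻⁴ × 8.1×10⁸ / (1025 × 3910) ≈ 0.046485 m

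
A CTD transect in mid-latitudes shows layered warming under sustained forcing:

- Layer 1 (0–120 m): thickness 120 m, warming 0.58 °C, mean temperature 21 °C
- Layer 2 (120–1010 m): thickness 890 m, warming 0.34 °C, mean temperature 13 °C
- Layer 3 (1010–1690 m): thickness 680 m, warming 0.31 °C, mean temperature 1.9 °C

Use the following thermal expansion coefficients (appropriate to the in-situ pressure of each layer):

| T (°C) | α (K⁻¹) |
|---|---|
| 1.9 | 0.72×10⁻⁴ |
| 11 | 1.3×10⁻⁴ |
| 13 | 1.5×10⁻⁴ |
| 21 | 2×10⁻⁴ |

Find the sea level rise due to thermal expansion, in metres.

0.074 m

Layer 1 at 21 °C → α = 2×10⁻⁴ K⁻¹
Layer 2 at 13 °C → α = 1.5×10⁻⁴ K⁻¹
Layer 3 at 1.9 °C → α = 0.72×10⁻⁴ K⁻¹
Layer 1: 0.58 × 120 × 2×10⁻⁴ = 0.01392 m
120–1010 m: 1.5×10⁻⁴ × 0.34 × 890 = 0.04539 m
680 × 0.72×10⁻⁴ × 0.31 = 0.0151776 m
Δh = 0.01392 + 0.04539 + 0.0151776 = 0.0744876 m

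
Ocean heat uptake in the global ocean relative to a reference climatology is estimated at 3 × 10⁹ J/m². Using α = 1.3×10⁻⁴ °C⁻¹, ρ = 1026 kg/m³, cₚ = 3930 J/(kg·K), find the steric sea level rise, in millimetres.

Δh = αQ/(ρcₚ) = 1.3×10⁻⁴ × 3×10⁹ / (1026 × 3930) ≈ 0.096722 m

Δh = 96.7 mm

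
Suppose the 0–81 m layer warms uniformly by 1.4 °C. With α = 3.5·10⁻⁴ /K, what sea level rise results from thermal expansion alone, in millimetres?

Δh = αΔT·H = 3.5×10⁻⁴ × 1.4 × 81 = 0.03969 m

Δh = 39.7 mm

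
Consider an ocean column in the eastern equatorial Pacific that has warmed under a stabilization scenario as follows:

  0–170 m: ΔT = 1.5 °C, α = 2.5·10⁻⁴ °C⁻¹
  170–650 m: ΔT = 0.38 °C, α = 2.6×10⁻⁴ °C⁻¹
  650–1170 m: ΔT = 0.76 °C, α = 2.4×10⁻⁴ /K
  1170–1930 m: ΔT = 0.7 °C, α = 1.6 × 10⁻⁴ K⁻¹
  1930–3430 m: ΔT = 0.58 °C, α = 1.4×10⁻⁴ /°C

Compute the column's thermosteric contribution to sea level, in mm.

about 410 mm

2.5×10⁻⁴ × 170 × 1.5 = 0.06375 m
170–650 m: 2.6×10⁻⁴ × 480 × 0.38 = 0.047424 m
650–1170 m: 2.4×10⁻⁴ × 0.76 × 520 = 0.094848 m
1170–1930 m: 760 × 1.6×10⁻⁴ × 0.7 = 0.08512 m
1500 × 1.4×10⁻⁴ × 0.58 = 0.12180 m
Δh = 0.06375 + 0.047424 + 0.094848 + 0.08512 + 0.12180 = 0.412942 m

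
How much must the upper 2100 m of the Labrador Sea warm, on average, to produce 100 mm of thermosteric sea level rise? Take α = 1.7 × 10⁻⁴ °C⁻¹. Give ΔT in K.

ΔT = Δh/(αH) = 0.1 / (1.7×10⁻⁴ × 2100) ≈ 0.2801 K

0.280 K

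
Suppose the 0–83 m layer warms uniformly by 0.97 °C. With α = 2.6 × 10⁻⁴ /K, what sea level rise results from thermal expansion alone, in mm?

Δh = αΔT·H = 2.6×10⁻⁴ × 0.97 × 83 = 0.0209326 m

Δh = 21 mm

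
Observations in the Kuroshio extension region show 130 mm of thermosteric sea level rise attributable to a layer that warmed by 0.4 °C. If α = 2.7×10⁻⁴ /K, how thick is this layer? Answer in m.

H = Δh/(αΔT) = 0.13 / (2.7×10⁻⁴ × 0.4) ≈ 1204 m

1200 m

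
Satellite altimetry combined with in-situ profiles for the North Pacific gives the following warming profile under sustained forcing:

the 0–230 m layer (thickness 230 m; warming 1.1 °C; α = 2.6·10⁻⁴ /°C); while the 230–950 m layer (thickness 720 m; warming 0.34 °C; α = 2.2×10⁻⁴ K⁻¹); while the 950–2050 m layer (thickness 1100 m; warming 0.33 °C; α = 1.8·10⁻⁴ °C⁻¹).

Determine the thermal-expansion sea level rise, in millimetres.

0–230 m: 230 × 2.6×10⁻⁴ × 1.1 = 0.06578 m
230–950 m: 2.2×10⁻⁴ × 720 × 0.34 = 0.053856 m
1100 × 1.8×10⁻⁴ × 0.33 = 0.06534 m
Δh = 0.06578 + 0.053856 + 0.06534 = 0.184976 m ≈ 180 mm

about 180 mm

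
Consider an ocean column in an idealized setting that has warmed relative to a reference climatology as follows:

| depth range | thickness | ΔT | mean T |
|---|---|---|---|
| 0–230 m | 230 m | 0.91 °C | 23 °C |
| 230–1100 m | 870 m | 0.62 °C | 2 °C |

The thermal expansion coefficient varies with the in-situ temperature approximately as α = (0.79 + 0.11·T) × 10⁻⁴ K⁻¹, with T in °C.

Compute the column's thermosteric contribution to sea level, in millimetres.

about 124 mm

Layer 1: α = (0.79 + 0.11×23)×10⁻⁴ = 3.32×10⁻⁴ K⁻¹
Layer 2: α = (0.79 + 0.11×2)×10⁻⁴ = 1.01×10⁻⁴ K⁻¹
Layer 1: 230 × 0.91 × 3.32×10⁻⁴ = 0.0694876 m
230–1100 m: 1.01×10⁻⁴ × 0.62 × 870 = 0.0544794 m
Δh = 0.0694876 + 0.0544794 = 0.123967 m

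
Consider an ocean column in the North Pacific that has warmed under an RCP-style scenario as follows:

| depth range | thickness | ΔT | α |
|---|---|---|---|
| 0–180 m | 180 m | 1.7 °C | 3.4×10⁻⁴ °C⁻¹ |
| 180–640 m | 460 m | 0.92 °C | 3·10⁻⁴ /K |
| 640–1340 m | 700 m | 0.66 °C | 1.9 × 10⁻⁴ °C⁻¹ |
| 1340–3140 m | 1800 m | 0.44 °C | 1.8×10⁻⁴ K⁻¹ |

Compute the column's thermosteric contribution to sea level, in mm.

Δh ≈ 461 mm

0–180 m: 180 × 1.7 × 3.4×10⁻⁴ = 0.10404 m
Layer 2: 3×10⁻⁴ × 460 × 0.92 = 0.12696 m
640–1340 m: 0.66 × 700 × 1.9×10⁻⁴ = 0.08778 m
1800 × 1.8×10⁻⁴ × 0.44 = 0.14256 m
Δh = 0.10404 + 0.12696 + 0.08778 + 0.14256 = 0.46134 m ≈ 461 mm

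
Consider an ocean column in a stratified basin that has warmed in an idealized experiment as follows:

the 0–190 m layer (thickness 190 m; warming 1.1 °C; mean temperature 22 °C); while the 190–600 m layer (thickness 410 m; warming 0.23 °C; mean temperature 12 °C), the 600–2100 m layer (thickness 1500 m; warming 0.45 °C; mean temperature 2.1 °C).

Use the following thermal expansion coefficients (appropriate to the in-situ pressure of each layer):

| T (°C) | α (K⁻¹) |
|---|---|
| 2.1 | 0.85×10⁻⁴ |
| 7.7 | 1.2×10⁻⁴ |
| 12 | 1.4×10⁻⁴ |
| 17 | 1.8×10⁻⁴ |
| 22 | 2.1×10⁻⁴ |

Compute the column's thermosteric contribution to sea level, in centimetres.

11.4 cm

Layer 1 at 22 °C → α = 2.1×10⁻⁴ K⁻¹
Layer 2 at 12 °C → α = 1.4×10⁻⁴ K⁻¹
Layer 3 at 2.1 °C → α = 0.85×10⁻⁴ K⁻¹
0–190 m: 2.1×10⁻⁴ × 1.1 × 190 = 0.04389 m
190–600 m: 410 × 0.23 × 1.4×10⁻⁴ = 0.013202 m
0.45 × 1500 × 0.85×10⁻⁴ = 0.057375 m
Δh = 0.04389 + 0.013202 + 0.057375 = 0.114467 m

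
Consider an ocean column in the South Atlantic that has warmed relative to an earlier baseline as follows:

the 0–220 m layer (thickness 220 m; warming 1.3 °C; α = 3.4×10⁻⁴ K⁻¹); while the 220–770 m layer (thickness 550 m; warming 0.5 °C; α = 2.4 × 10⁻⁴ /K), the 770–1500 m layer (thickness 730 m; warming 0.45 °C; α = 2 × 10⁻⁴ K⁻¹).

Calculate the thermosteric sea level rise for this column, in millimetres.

about 229 mm

220 × 1.3 × 3.4×10⁻⁴ = 0.09724 m
Layer 2: 2.4×10⁻⁴ × 550 × 0.5 = 0.06600 m
770–1500 m: 0.45 × 2×10⁻⁴ × 730 = 0.06570 m
Δh = 0.09724 + 0.06600 + 0.06570 = 0.22894 m ≈ 229 mm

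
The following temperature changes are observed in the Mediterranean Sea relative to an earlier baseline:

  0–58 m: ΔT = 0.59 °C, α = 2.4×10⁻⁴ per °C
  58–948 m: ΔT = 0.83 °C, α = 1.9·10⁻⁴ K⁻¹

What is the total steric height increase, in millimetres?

2.4×10⁻⁴ × 0.59 × 58 = 0.0082128 m
Layer 2: 1.9×10⁻⁴ × 890 × 0.83 = 0.140353 m
Δh = 0.0082128 + 0.140353 = 0.1485658 m ≈ 149 mm

Δh ≈ 149 mm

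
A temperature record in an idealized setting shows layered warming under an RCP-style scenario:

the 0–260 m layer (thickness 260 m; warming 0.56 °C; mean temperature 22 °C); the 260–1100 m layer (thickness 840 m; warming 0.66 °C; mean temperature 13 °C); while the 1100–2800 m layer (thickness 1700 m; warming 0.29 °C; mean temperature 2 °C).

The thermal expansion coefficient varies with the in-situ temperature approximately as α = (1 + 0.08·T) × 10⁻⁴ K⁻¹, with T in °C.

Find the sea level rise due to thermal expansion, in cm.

Layer 1: α = (1 + 0.08×22)×10⁻⁴ = 2.76×10⁻⁴ K⁻¹
Layer 2: α = (1 + 0.08×13)×10⁻⁴ = 2.04×10⁻⁴ K⁻¹
Layer 3: α = (1 + 0.08×2)×10⁻⁴ = 1.16×10⁻⁴ K⁻¹
0–260 m: 260 × 2.76×10⁻⁴ × 0.56 = 0.0401856 m
Layer 2: 2.04×10⁻⁴ × 0.66 × 840 = 0.1130976 m
Layer 3: 1.16×10⁻⁴ × 0.29 × 1700 = 0.057188 m
Δh = 0.0401856 + 0.1130976 + 0.057188 = 0.2104712 m ≈ 21.0 cm

about 21.0 cm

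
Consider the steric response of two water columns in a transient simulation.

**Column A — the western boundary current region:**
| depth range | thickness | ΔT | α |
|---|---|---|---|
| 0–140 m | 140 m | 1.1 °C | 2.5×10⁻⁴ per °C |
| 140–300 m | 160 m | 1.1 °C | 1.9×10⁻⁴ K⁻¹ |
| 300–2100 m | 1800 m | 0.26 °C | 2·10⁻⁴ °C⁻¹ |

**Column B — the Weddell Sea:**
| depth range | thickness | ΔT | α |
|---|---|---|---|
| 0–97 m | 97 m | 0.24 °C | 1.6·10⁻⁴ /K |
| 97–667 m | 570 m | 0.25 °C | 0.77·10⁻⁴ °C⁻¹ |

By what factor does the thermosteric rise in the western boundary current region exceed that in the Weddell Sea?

a factor of 11

A 0–140 m: 140 × 2.5×10⁻⁴ × 1.1 = 0.03850 m
A 160 × 1.1 × 1.9×10⁻⁴ = 0.03344 m
A Layer 3: 1800 × 0.26 × 2×10⁻⁴ = 0.09360 m
A total: 0.16554 m
B 0–97 m: 0.24 × 1.6×10⁻⁴ × 97 = 0.0037248 m
B 97–667 m: 0.25 × 0.77×10⁻⁴ × 570 = 0.0109725 m
B total: 0.0146973 m
Ratio: 0.16554 / 0.0146973 ≈ 11.26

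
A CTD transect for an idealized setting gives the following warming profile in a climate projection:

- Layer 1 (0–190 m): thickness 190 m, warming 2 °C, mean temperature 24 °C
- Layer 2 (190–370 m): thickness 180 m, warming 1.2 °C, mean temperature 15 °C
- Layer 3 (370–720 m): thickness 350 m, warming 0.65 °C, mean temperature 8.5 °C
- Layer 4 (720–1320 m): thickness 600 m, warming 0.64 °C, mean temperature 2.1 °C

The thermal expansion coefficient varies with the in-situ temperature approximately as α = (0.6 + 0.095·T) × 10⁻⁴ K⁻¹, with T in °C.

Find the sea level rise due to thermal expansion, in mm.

Layer 1: α = (0.6 + 0.095×24)×10⁻⁴ = 2.88×10⁻⁴ K⁻¹
Layer 2: α = (0.6 + 0.095×15)×10⁻⁴ = 2.025×10⁻⁴ K⁻¹
Layer 3: α = (0.6 + 0.095×8.5)×10⁻⁴ = 1.4075×10⁻⁴ K⁻¹
Layer 4: α = (0.6 + 0.095×2.1)×10⁻⁴ = 0.7995×10⁻⁴ K⁻¹
0–190 m: 2 × 190 × 2.88×10⁻⁴ = 0.10944 m
190–370 m: 2.025×10⁻⁴ × 1.2 × 180 = 0.04374 m
350 × 1.4075×10⁻⁴ × 0.65 = 0.032020625 m
Layer 4: 600 × 0.7995×10⁻⁴ × 0.64 = 0.0307008 m
Δh = 0.10944 + 0.04374 + 0.032020625 + 0.0307008 = 0.215901425 m ≈ 216 mm

216 mm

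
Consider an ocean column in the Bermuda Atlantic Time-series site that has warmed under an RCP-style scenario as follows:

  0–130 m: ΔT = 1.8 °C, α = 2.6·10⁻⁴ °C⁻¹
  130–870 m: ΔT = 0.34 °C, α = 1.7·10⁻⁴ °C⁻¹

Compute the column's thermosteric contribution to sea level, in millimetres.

2.6×10⁻⁴ × 1.8 × 130 = 0.06084 m
Layer 2: 1.7×10⁻⁴ × 0.34 × 740 = 0.042772 m
Δh = 0.06084 + 0.042772 = 0.103612 m ≈ 100 mm

100 mm of thermosteric rise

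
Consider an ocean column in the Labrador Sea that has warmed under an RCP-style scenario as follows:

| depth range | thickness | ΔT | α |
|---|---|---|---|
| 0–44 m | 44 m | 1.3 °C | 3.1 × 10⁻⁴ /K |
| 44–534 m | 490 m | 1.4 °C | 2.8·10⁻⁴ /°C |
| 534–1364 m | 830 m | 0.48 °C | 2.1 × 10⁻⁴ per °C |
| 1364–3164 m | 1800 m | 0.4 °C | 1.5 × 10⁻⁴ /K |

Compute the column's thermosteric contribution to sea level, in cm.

40.1 cm of thermosteric rise

Layer 1: 44 × 1.3 × 3.1×10⁻⁴ = 0.017732 m
2.8×10⁻⁴ × 490 × 1.4 = 0.19208 m
830 × 0.48 × 2.1×10⁻⁴ = 0.083664 m
Layer 4: 1800 × 1.5×10⁻⁴ × 0.4 = 0.10800 m
Δh = 0.017732 + 0.19208 + 0.083664 + 0.10800 = 0.401476 m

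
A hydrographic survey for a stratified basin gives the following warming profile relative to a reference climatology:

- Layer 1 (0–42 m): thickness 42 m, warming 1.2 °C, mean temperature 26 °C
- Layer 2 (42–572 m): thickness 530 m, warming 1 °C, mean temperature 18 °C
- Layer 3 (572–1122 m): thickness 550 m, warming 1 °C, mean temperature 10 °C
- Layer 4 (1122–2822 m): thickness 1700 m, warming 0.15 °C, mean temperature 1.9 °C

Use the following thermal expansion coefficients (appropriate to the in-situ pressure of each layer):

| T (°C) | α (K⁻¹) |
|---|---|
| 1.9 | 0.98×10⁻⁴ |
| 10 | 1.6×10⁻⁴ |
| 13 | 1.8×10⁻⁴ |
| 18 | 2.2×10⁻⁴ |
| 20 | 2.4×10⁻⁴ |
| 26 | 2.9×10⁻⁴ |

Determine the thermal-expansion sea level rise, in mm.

244 mm

Layer 1 at 26 °C → α = 2.9×10⁻⁴ K⁻¹
Layer 2 at 18 °C → α = 2.2×10⁻⁴ K⁻¹
Layer 3 at 10 °C → α = 1.6×10⁻⁴ K⁻¹
Layer 4 at 1.9 °C → α = 0.98×10⁻⁴ K⁻¹
1.2 × 2.9×10⁻⁴ × 42 = 0.014616 m
Layer 2: 2.2×10⁻⁴ × 530 × 1 = 0.11660 m
Layer 3: 550 × 1.6×10⁻⁴ × 1 = 0.08800 m
0.15 × 0.98×10⁻⁴ × 1700 = 0.02499 m
Δh = 0.014616 + 0.11660 + 0.08800 + 0.02499 = 0.244206 m ≈ 244 mm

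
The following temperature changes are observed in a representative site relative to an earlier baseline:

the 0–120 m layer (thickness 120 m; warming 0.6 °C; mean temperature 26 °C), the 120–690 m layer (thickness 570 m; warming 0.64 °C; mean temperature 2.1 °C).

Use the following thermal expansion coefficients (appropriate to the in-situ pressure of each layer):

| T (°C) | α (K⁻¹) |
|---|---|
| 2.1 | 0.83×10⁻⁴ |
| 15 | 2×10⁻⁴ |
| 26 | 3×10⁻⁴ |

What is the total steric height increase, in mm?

Layer 1 at 26 °C → α = 3×10⁻⁴ K⁻¹
Layer 2 at 2.1 °C → α = 0.83×10⁻⁴ K⁻¹
0–120 m: 3×10⁻⁴ × 0.6 × 120 = 0.02160 m
Layer 2: 570 × 0.83×10⁻⁴ × 0.64 = 0.0302784 m
Δh = 0.02160 + 0.0302784 = 0.0518784 m ≈ 51.9 mm

51.9 mm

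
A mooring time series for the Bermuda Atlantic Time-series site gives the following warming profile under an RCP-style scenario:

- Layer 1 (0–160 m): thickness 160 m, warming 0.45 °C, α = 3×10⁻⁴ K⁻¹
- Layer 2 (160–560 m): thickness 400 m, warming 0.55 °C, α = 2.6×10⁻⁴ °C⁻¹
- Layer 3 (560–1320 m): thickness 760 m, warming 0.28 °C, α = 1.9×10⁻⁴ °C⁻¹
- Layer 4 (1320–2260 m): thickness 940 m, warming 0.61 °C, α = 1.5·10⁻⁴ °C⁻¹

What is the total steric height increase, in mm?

3×10⁻⁴ × 160 × 0.45 = 0.02160 m
160–560 m: 400 × 0.55 × 2.6×10⁻⁴ = 0.05720 m
560–1320 m: 0.28 × 760 × 1.9×10⁻⁴ = 0.040432 m
Layer 4: 940 × 1.5×10⁻⁴ × 0.61 = 0.08601 m
Δh = 0.02160 + 0.05720 + 0.040432 + 0.08601 = 0.205242 m ≈ 210 mm

Δh = 210 mm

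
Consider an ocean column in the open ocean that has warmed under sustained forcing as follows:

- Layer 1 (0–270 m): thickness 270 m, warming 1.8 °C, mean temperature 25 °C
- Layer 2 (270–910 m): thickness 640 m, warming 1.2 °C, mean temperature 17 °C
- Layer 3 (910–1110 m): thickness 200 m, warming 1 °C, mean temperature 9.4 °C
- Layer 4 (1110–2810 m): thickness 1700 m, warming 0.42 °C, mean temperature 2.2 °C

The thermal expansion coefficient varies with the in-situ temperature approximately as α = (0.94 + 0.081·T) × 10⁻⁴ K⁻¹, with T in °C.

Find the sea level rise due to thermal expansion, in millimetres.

Layer 1: α = (0.94 + 0.081×25)×10⁻⁴ = 2.965×10⁻⁴ K⁻¹
Layer 2: α = (0.94 + 0.081×17)×10⁻⁴ = 2.317×10⁻⁴ K⁻¹
Layer 3: α = (0.94 + 0.081×9.4)×10⁻⁴ = 1.7014×10⁻⁴ K⁻¹
Layer 4: α = (0.94 + 0.081×2.2)×10⁻⁴ = 1.1182×10⁻⁴ K⁻¹
270 × 2.965×10⁻⁴ × 1.8 = 0.144099 m
270–910 m: 640 × 1.2 × 2.317×10⁻⁴ = 0.1779456 m
910–1110 m: 1 × 1.7014×10⁻⁴ × 200 = 0.034028 m
1110–2810 m: 1.1182×10⁻⁴ × 0.42 × 1700 = 0.07983948 m
Δh = 0.144099 + 0.1779456 + 0.034028 + 0.07983948 = 0.43591208 m

Δh = 436 mm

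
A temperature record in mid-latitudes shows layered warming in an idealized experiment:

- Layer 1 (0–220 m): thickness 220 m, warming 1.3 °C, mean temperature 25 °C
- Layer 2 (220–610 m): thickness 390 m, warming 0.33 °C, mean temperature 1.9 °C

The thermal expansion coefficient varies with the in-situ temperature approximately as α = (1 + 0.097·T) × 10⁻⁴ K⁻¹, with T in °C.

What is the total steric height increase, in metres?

Δh = 0.11 m

Layer 1: α = (1 + 0.097×25)×10⁻⁴ = 3.425×10⁻⁴ K⁻¹
Layer 2: α = (1 + 0.097×1.9)×10⁻⁴ = 1.1843×10⁻⁴ K⁻¹
220 × 1.3 × 3.425×10⁻⁴ = 0.097955 m
1.1843×10⁻⁴ × 0.33 × 390 = 0.015241941 m
Δh = 0.097955 + 0.015241941 = 0.113196941 m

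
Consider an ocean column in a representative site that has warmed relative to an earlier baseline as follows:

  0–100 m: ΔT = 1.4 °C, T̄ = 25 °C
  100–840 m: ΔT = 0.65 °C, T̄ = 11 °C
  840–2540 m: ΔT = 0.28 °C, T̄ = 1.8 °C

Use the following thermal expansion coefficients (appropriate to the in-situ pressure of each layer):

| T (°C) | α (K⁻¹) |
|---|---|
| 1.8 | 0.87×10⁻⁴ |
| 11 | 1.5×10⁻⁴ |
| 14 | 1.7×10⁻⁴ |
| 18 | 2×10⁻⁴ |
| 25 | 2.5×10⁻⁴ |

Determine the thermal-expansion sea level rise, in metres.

0.15 m of thermosteric rise

Layer 1 at 25 °C → α = 2.5×10⁻⁴ K⁻¹
Layer 2 at 11 °C → α = 1.5×10⁻⁴ K⁻¹
Layer 3 at 1.8 °C → α = 0.87×10⁻⁴ K⁻¹
Layer 1: 100 × 2.5×10⁻⁴ × 1.4 = 0.03500 m
100–840 m: 0.65 × 1.5×10⁻⁴ × 740 = 0.07215 m
0.28 × 0.87×10⁻⁴ × 1700 = 0.041412 m
Δh = 0.03500 + 0.07215 + 0.041412 = 0.148562 m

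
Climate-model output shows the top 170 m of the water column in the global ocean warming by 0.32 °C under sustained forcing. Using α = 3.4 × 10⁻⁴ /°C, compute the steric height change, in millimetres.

Δh = αΔT·H = 3.4×10⁻⁴ × 0.32 × 170 = 0.018496 m

Δh = 18 mm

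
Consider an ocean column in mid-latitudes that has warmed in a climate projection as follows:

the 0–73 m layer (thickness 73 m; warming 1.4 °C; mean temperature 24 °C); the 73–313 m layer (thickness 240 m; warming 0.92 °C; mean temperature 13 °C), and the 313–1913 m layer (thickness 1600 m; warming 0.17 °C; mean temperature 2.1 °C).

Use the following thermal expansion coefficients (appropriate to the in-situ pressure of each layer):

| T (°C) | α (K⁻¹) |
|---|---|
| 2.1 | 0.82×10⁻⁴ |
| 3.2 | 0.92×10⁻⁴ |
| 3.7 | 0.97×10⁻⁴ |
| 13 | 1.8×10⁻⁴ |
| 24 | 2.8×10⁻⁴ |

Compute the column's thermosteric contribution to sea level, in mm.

Layer 1 at 24 °C → α = 2.8×10⁻⁴ K⁻¹
Layer 2 at 13 °C → α = 1.8×10⁻⁴ K⁻¹
Layer 3 at 2.1 °C → α = 0.82×10⁻⁴ K⁻¹
2.8×10⁻⁴ × 73 × 1.4 = 0.028616 m
73–313 m: 1.8×10⁻⁴ × 240 × 0.92 = 0.039744 m
313–1913 m: 0.82×10⁻⁴ × 0.17 × 1600 = 0.022304 m
Δh = 0.028616 + 0.039744 + 0.022304 = 0.090664 m

90.7 mm of thermosteric rise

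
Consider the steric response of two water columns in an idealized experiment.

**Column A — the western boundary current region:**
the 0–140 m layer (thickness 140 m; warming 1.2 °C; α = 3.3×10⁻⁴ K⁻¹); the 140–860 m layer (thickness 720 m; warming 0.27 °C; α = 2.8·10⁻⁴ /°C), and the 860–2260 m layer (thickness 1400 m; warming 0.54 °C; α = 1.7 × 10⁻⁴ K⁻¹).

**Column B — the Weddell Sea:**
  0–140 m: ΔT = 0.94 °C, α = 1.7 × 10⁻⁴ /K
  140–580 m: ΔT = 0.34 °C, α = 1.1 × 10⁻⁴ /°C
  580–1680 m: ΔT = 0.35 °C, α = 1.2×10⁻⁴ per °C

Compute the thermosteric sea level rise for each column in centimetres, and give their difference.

A 3.3×10⁻⁴ × 140 × 1.2 = 0.05544 m
A Layer 2: 2.8×10⁻⁴ × 720 × 0.27 = 0.054432 m
A Layer 3: 1400 × 1.7×10⁻⁴ × 0.54 = 0.12852 m
A total: 0.238392 m
B Layer 1: 0.94 × 1.7×10⁻⁴ × 140 = 0.022372 m
B Layer 2: 1.1×10⁻⁴ × 440 × 0.34 = 0.016456 m
B 0.35 × 1100 × 1.2×10⁻⁴ = 0.04620 m
B total: 0.085028 m
Difference: 0.238392 − 0.085028 = 0.153364 m

Δh_A ≈ 24 cm, Δh_B ≈ 8.5 cm; difference ≈ 15 cm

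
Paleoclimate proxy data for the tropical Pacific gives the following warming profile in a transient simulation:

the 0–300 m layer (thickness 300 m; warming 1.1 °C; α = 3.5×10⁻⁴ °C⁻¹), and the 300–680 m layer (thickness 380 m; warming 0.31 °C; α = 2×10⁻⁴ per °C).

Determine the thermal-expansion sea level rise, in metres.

about 0.14 m

Layer 1: 1.1 × 300 × 3.5×10⁻⁴ = 0.11550 m
Layer 2: 0.31 × 380 × 2×10⁻⁴ = 0.02356 m
Δh = 0.11550 + 0.02356 = 0.13906 m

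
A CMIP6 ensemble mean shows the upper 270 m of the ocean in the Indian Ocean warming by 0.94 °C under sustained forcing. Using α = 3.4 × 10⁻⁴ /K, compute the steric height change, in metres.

Δh ≈ 0.0863 m

Δh = αΔT·H = 3.4×10⁻⁴ × 0.94 × 270 = 0.086292 m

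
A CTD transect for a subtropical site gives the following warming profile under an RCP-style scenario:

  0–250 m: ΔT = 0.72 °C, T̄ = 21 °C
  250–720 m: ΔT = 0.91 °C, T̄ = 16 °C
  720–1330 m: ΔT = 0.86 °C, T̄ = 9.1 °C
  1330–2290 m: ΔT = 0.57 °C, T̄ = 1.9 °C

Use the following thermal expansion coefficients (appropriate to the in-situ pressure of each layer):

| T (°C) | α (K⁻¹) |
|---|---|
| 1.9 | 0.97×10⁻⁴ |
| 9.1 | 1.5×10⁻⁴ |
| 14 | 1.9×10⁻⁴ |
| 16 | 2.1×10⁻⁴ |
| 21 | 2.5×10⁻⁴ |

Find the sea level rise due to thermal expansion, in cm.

Layer 1 at 21 °C → α = 2.5×10⁻⁴ K⁻¹
Layer 2 at 16 °C → α = 2.1×10⁻⁴ K⁻¹
Layer 3 at 9.1 °C → α = 1.5×10⁻⁴ K⁻¹
Layer 4 at 1.9 °C → α = 0.97×10⁻⁴ K⁻¹
2.5×10⁻⁴ × 250 × 0.72 = 0.04500 m
250–720 m: 470 × 0.91 × 2.1×10⁻⁴ = 0.089817 m
0.86 × 610 × 1.5×10⁻⁴ = 0.07869 m
1330–2290 m: 0.97×10⁻⁴ × 0.57 × 960 = 0.0530784 m
Δh = 0.04500 + 0.089817 + 0.07869 + 0.0530784 = 0.2665854 m

about 26.7 cm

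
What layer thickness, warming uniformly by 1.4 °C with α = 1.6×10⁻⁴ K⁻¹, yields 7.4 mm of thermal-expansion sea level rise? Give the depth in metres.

33.0 m

H = Δh/(αΔT) = 0.0074 / (1.6×10⁻⁴ × 1.4) ≈ 33.04 m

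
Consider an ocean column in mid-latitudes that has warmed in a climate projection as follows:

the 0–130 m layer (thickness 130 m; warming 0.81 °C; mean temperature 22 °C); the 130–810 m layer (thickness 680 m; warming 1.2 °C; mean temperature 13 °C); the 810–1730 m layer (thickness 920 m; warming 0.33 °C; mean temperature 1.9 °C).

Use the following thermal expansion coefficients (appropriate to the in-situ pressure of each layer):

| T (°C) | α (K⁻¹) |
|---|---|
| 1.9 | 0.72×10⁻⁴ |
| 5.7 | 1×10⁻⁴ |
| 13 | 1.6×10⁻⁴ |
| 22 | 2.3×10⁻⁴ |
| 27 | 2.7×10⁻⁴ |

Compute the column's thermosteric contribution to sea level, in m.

Δh = 0.177 m

Layer 1 at 22 °C → α = 2.3×10⁻⁴ K⁻¹
Layer 2 at 13 °C → α = 1.6×10⁻⁴ K⁻¹
Layer 3 at 1.9 °C → α = 0.72×10⁻⁴ K⁻¹
Layer 1: 130 × 0.81 × 2.3×10⁻⁴ = 0.024219 m
680 × 1.2 × 1.6×10⁻⁴ = 0.13056 m
Layer 3: 920 × 0.33 × 0.72×10⁻⁴ = 0.0218592 m
Δh = 0.024219 + 0.13056 + 0.0218592 = 0.1766382 m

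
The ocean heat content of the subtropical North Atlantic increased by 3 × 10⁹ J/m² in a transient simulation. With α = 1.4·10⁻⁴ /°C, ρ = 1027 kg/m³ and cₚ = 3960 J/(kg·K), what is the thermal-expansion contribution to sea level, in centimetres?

Δh = αQ/(ρcₚ) = 1.4×10⁻⁴ × 3×10⁹ / (1027 × 3960) ≈ 0.10327 m

about 10.3 cm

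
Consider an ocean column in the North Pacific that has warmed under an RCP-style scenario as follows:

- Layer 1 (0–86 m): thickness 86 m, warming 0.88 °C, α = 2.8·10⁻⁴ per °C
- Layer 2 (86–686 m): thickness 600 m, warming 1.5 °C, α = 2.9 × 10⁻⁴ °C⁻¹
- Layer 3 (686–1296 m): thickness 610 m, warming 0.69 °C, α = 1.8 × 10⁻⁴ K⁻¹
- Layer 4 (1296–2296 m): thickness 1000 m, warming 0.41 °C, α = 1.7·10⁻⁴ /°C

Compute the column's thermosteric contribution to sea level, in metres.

0–86 m: 2.8×10⁻⁴ × 86 × 0.88 = 0.0211904 m
86–686 m: 1.5 × 600 × 2.9×10⁻⁴ = 0.26100 m
686–1296 m: 0.69 × 610 × 1.8×10⁻⁴ = 0.075762 m
1296–2296 m: 1.7×10⁻⁴ × 0.41 × 1000 = 0.06970 m
Δh = 0.0211904 + 0.26100 + 0.075762 + 0.06970 = 0.4276524 m ≈ 0.43 m

Δh ≈ 0.43 m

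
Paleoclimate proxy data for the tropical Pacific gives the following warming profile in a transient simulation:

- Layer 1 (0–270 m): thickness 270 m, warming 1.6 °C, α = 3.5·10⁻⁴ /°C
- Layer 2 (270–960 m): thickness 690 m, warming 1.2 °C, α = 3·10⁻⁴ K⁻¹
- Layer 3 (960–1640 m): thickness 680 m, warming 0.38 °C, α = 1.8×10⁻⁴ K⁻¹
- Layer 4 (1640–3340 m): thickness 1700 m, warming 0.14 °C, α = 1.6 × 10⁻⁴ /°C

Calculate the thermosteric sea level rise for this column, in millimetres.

480 mm of thermosteric rise

Layer 1: 3.5×10⁻⁴ × 1.6 × 270 = 0.15120 m
Layer 2: 3×10⁻⁴ × 1.2 × 690 = 0.24840 m
960–1640 m: 0.38 × 1.8×10⁻⁴ × 680 = 0.046512 m
1640–3340 m: 0.14 × 1700 × 1.6×10⁻⁴ = 0.03808 m
Δh = 0.15120 + 0.24840 + 0.046512 + 0.03808 = 0.484192 m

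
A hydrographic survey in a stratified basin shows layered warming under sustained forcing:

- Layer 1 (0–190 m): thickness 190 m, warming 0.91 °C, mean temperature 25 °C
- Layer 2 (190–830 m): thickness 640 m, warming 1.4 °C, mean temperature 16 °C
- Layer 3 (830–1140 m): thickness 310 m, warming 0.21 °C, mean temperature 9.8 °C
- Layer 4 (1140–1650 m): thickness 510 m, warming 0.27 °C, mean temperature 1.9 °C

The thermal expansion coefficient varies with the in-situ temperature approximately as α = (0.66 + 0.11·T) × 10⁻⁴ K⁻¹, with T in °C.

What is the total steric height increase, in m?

about 0.299 m

Layer 1: α = (0.66 + 0.11×25)×10⁻⁴ = 3.41×10⁻⁴ K⁻¹
Layer 2: α = (0.66 + 0.11×16)×10⁻⁴ = 2.42×10⁻⁴ K⁻¹
Layer 3: α = (0.66 + 0.11×9.8)×10⁻⁴ = 1.738×10⁻⁴ K⁻¹
Layer 4: α = (0.66 + 0.11×1.9)×10⁻⁴ = 0.869×10⁻⁴ K⁻¹
Layer 1: 3.41×10⁻⁴ × 0.91 × 190 = 0.0589589 m
190–830 m: 640 × 1.4 × 2.42×10⁻⁴ = 0.216832 m
1.738×10⁻⁴ × 310 × 0.21 = 0.01131438 m
1140–1650 m: 510 × 0.27 × 0.869×10⁻⁴ = 0.01196613 m
Δh = 0.0589589 + 0.216832 + 0.01131438 + 0.01196613 = 0.29907141 m ≈ 0.299 m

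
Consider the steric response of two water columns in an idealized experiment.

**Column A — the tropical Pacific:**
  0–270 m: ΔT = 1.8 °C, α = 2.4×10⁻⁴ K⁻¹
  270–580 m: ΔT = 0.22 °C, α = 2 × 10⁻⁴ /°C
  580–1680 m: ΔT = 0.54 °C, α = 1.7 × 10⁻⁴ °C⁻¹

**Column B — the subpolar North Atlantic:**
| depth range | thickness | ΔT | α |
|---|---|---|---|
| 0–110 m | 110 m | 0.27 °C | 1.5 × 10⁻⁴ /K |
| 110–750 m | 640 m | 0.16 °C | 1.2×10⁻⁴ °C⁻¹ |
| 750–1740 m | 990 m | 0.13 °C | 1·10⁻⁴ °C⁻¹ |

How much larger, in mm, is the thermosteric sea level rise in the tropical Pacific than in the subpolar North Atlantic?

200 mm

A Layer 1: 270 × 1.8 × 2.4×10⁻⁴ = 0.11664 m
A 270–580 m: 2×10⁻⁴ × 0.22 × 310 = 0.01364 m
A 580–1680 m: 0.54 × 1100 × 1.7×10⁻⁴ = 0.10098 m
A total: 0.23126 m
B 0–110 m: 1.5×10⁻⁴ × 0.27 × 110 = 0.004455 m
B 0.16 × 640 × 1.2×10⁻⁴ = 0.012288 m
B Layer 3: 1×10⁻⁴ × 0.13 × 990 = 0.01287 m
B total: 0.029613 m
Difference: 0.23126 − 0.029613 = 0.201647 m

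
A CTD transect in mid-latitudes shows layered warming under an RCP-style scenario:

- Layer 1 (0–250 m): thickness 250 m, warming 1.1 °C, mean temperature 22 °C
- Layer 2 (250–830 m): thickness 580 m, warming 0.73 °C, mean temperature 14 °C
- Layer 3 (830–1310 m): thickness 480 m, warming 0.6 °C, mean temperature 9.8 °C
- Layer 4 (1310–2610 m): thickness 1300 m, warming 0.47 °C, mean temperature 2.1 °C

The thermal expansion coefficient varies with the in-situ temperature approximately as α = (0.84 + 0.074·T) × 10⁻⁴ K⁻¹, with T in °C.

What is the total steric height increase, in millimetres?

Layer 1: α = (0.84 + 0.074×22)×10⁻⁴ = 2.468×10⁻⁴ K⁻¹
Layer 2: α = (0.84 + 0.074×14)×10⁻⁴ = 1.876×10⁻⁴ K⁻¹
Layer 3: α = (0.84 + 0.074×9.8)×10⁻⁴ = 1.5652×10⁻⁴ K⁻¹
Layer 4: α = (0.84 + 0.074×2.1)×10⁻⁴ = 0.9954×10⁻⁴ K⁻¹
Layer 1: 250 × 1.1 × 2.468×10⁻⁴ = 0.06787 m
1.876×10⁻⁴ × 0.73 × 580 = 0.07942984 m
480 × 1.5652×10⁻⁴ × 0.6 = 0.04507776 m
Layer 4: 1300 × 0.47 × 0.9954×10⁻⁴ = 0.06081894 m
Δh = 0.06787 + 0.07942984 + 0.04507776 + 0.06081894 = 0.25319654 m ≈ 250 mm

250 mm of thermosteric rise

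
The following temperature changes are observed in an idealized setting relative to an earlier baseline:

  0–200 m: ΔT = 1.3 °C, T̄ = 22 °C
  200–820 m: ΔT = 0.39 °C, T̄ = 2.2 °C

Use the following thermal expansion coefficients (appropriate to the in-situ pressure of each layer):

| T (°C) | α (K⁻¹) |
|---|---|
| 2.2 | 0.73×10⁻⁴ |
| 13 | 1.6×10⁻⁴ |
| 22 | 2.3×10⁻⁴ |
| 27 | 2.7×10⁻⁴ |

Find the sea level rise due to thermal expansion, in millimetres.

77.5 mm of thermosteric rise

Layer 1 at 22 °C → α = 2.3×10⁻⁴ K⁻¹
Layer 2 at 2.2 °C → α = 0.73×10⁻⁴ K⁻¹
2.3×10⁻⁴ × 1.3 × 200 = 0.05980 m
200–820 m: 620 × 0.73×10⁻⁴ × 0.39 = 0.0176514 m
Δh = 0.05980 + 0.0176514 = 0.0774514 m ≈ 77.5 mm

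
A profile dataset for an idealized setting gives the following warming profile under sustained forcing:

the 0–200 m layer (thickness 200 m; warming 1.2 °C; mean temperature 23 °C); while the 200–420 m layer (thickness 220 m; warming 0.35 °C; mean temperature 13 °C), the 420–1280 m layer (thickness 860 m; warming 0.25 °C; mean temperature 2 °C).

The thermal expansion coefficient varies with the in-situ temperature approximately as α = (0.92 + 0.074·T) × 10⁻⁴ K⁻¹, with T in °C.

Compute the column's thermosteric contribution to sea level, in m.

Layer 1: α = (0.92 + 0.074×23)×10⁻⁴ = 2.622×10⁻⁴ K⁻¹
Layer 2: α = (0.92 + 0.074×13)×10⁻⁴ = 1.882×10⁻⁴ K⁻¹
Layer 3: α = (0.92 + 0.074×2)×10⁻⁴ = 1.068×10⁻⁴ K⁻¹
200 × 2.622×10⁻⁴ × 1.2 = 0.062928 m
200–420 m: 220 × 1.882×10⁻⁴ × 0.35 = 0.0144914 m
860 × 0.25 × 1.068×10⁻⁴ = 0.022962 m
Δh = 0.062928 + 0.0144914 + 0.022962 = 0.1003814 m

0.100 m of thermosteric rise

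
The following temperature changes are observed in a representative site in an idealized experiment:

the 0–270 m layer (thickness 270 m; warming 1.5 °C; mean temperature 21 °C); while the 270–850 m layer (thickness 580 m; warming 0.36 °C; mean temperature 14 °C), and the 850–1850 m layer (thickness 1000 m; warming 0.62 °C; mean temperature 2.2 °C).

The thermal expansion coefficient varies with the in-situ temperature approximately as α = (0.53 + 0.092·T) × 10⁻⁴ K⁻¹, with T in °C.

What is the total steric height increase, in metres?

0.18 m

Layer 1: α = (0.53 + 0.092×21)×10⁻⁴ = 2.462×10⁻⁴ K⁻¹
Layer 2: α = (0.53 + 0.092×14)×10⁻⁴ = 1.818×10⁻⁴ K⁻¹
Layer 3: α = (0.53 + 0.092×2.2)×10⁻⁴ = 0.7324×10⁻⁴ K⁻¹
Layer 1: 270 × 2.462×10⁻⁴ × 1.5 = 0.099711 m
270–850 m: 0.36 × 1.818×10⁻⁴ × 580 = 0.03795984 m
850–1850 m: 0.62 × 0.7324×10⁻⁴ × 1000 = 0.0454088 m
Δh = 0.099711 + 0.03795984 + 0.0454088 = 0.18307964 m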